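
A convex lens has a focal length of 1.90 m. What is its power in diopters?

P = +0.526 D

P = 1/f = 1/(1.90 m) = +0.526 D.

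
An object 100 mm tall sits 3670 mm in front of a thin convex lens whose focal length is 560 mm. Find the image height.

1/d_i = 1/f − 1/d_o = 1/(560.0) − 1/(3670) = 0.001513, so d_i = 660.8 mm.
m = −d_i/d_o = -0.1801.
|h_i| = |m|·h_o = 0.1801 × 100 = 18.0 mm. The image is real, inverted and reduced, on the far side of the lens.

18.0 mm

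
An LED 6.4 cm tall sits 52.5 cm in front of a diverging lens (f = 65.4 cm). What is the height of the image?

For a diverging lens, f = -65.4 cm.
1/d_i = 1/f − 1/d_o = 1/(-65.40) − 1/(52.5) = -0.03434, so d_i = -29.12 cm.
m = −d_i/d_o = +0.5547.
|h_i| = |m|·h_o = 0.5547 × 6.4 = 3.55 cm. The image is virtual, upright and reduced, on the same side as the object.

3.55 cm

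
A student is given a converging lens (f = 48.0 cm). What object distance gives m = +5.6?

39.4 cm

m = −d_i/d_o ⇒ d_i = −m·d_o.
1/f = 1/d_o + 1/d_i = 1/d_o − 1/(m·d_o) = (1 − 1/m)/d_o, so d_o = f(1 − 1/m) = (48.00)(1 − 1/(+5.6)) = 39.4 cm.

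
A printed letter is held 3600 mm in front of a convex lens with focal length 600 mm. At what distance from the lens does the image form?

Thin-lens equation: 1/s_i = 1/f − 1/s_o = 1/(600.0) − 1/(3600) = 0.001667 − 0.0002778 = 0.001389, so s_i = 720 mm.
The image is real, inverted and reduced, on the far side of the lens.

720 mm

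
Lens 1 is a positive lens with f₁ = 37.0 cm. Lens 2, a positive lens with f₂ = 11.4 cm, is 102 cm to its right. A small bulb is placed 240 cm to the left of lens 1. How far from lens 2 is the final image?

Lens 1: 1/d_i1 = 1/f₁ − 1/d_o1 = 1/(37.0) − 1/(240) = 0.02286, so d_i1 = 43.74 cm.
The intermediate image is 43.74 cm to the right of lens 1, which is 102 − (43.74) = 58.26 cm to the left of lens 2, so d_o2 = +58.26 cm.
Lens 2: 1/d_i2 = 1/f₂ − 1/d_o2 = 1/(11.4) − 1/(58.26) = 0.07055, so d_i2 = 14.2 cm.
The final image is real, 14.2 cm to the right of lens 2 (overall magnification ≈ 0.044).

14.2 cm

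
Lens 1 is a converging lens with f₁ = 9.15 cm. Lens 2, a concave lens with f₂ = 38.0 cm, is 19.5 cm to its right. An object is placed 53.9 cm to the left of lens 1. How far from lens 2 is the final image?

Lens 1: 1/d_i1 = 1/f₁ − 1/d_o1 = 1/(9.15) − 1/(53.9) = 0.09074, so d_i1 = 11.02 cm.
The intermediate image is 11.02 cm to the right of lens 1, which is 19.5 − (11.02) = 8.480 cm to the left of lens 2, so d_o2 = +8.480 cm.
Lens 2 is diverging, so f₂ = −38.0 cm.
Lens 2: 1/d_i2 = 1/f₂ − 1/d_o2 = 1/(-38.0) − 1/(8.480) = -0.1442, so d_i2 = -6.93 cm.
The final image is virtual, 6.93 cm to the left of lens 2 (overall magnification ≈ -0.17).

6.93 cm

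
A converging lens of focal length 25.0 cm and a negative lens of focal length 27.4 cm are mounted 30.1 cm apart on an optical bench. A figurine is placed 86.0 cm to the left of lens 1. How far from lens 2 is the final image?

6.34 cm

Lens 1: 1/d_i1 = 1/f₁ − 1/d_o1 = 1/(25.0) − 1/(86.0) = 0.02837, so d_i1 = 35.25 cm.
The intermediate image is 35.25 cm to the right of lens 1, which lies 5.150 cm to the right of lens 2 — a virtual object — so d_o2 = −5.150 cm.
Lens 2 is diverging, so f₂ = −27.4 cm.
Lens 2: 1/d_i2 = 1/f₂ − 1/d_o2 = 1/(-27.4) − 1/(-5.150) = 0.1577, so d_i2 = 6.34 cm.
The final image is real, 6.34 cm to the right of lens 2 (overall magnification ≈ -0.50).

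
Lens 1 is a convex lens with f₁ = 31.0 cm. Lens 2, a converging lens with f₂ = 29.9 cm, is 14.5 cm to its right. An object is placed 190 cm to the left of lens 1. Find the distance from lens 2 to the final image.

12.9 cm

Lens 1: 1/d_i1 = 1/f₁ − 1/d_o1 = 1/(31.0) − 1/(190) = 0.02699, so d_i1 = 37.04 cm.
The intermediate image is 37.04 cm to the right of lens 1, which lies 22.54 cm to the right of lens 2 — a virtual object — so d_o2 = −22.54 cm.
Lens 2: 1/d_i2 = 1/f₂ − 1/d_o2 = 1/(29.9) − 1/(-22.54) = 0.07781, so d_i2 = 12.9 cm.
The final image is real, 12.9 cm to the right of lens 2 (overall magnification ≈ -0.11).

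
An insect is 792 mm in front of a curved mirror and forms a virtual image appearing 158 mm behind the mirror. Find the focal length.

f = -197 mm (convex)

Virtual image ⇒ d_i = −158 mm.
1/f = 1/d_o + 1/d_i = 1/(792) + 1/(-158) = -0.005066, so f = -197 mm.
Since f is negative, the curved mirror is convex.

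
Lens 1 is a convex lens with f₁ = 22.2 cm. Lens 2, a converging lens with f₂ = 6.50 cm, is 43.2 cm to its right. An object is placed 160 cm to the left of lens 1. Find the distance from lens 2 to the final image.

Lens 1: 1/d_i1 = 1/f₁ − 1/d_o1 = 1/(22.2) − 1/(160) = 0.03880, so d_i1 = 25.78 cm.
The intermediate image is 25.78 cm to the right of lens 1, which is 43.2 − (25.78) = 17.42 cm to the left of lens 2, so d_o2 = +17.42 cm.
Lens 2: 1/d_i2 = 1/f₂ − 1/d_o2 = 1/(6.50) − 1/(17.42) = 0.09644, so d_i2 = 10.4 cm.
The final image is real, 10.4 cm to the right of lens 2 (overall magnification ≈ 0.096).

10.4 cm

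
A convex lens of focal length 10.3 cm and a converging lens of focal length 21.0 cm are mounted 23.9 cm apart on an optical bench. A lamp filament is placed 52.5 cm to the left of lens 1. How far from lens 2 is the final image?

23.5 cm

Lens 1: 1/d_i1 = 1/f₁ − 1/d_o1 = 1/(10.3) − 1/(52.5) = 0.07804, so d_i1 = 12.81 cm.
The intermediate image is 12.81 cm to the right of lens 1, which is 23.9 − (12.81) = 11.09 cm to the left of lens 2, so d_o2 = +11.09 cm.
Lens 2: 1/d_i2 = 1/f₂ − 1/d_o2 = 1/(21.0) − 1/(11.09) = -0.04255, so d_i2 = -23.5 cm.
The final image is virtual, 23.5 cm to the left of lens 2 (overall magnification ≈ -0.52).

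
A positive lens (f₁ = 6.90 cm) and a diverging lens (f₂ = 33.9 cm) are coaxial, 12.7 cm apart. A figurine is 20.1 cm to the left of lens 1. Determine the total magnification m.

Lens 1: 1/d_i1 = 1/(6.90) − 1/(20.1) = 0.09518, so d_i1 = 10.51 cm; m₁ = −d_i1/d_o1 = -0.5229.
d_o2 = 12.7 − (10.51) = 2.190 cm.
f₂ = −33.9 cm (diverging).
Lens 2: 1/d_i2 = 1/(-33.9) − 1/(2.190) = -0.4861, so d_i2 = -2.057 cm; m₂ = −d_i2/d_o2 = +0.9393.
m = m₁·m₂ = (-0.5229)(+0.9393) = -0.491.

m = -0.491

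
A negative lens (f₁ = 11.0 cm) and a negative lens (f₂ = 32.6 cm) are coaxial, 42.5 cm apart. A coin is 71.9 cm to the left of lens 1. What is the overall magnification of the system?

f₁ = −11.0 cm (diverging).
Lens 1: 1/d_i1 = 1/(-11.0) − 1/(71.9) = -0.1048, so d_i1 = -9.540 cm; m₁ = −d_i1/d_o1 = +0.1327.
d_o2 = 42.5 − (-9.540) = 52.04 cm.
f₂ = −32.6 cm (diverging).
Lens 2: 1/d_i2 = 1/(-32.6) − 1/(52.04) = -0.04989, so d_i2 = -20.04 cm; m₂ = −d_i2/d_o2 = +0.3852.
m = m₁·m₂ = (+0.1327)(+0.3852) = +0.0511.

m = +0.0511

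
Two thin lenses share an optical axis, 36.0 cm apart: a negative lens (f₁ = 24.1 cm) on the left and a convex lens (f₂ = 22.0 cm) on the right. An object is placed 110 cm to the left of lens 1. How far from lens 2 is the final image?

36.3 cm

Lens 1 is diverging, so f₁ = −24.1 cm.
Lens 1: 1/d_i1 = 1/f₁ − 1/d_o1 = 1/(-24.1) − 1/(110) = -0.05058, so d_i1 = -19.77 cm.
The intermediate image is 19.77 cm to the left of lens 1 (virtual), which is 36.0 − (-19.77) = 55.77 cm to the left of lens 2, so d_o2 = +55.77 cm.
Lens 2: 1/d_i2 = 1/f₂ − 1/d_o2 = 1/(22.0) − 1/(55.77) = 0.02752, so d_i2 = 36.3 cm.
The final image is real, 36.3 cm to the right of lens 2 (overall magnification ≈ -0.12).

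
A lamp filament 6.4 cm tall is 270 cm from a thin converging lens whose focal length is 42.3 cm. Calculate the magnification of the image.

m = -0.186

1/d_i = 1/f − 1/d_o = 1/(42.30) − 1/(270) = 0.01994, so d_i = 50.16 cm.
m = −d_i/d_o = −(50.16)/(270) = -0.186.
The image is real, inverted and reduced, on the far side of the lens.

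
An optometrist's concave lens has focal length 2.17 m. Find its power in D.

For a concave lens, f = −2.17 m.
P = 1/f = 1/(-2.17 m) = -0.461 D.

P = -0.461 D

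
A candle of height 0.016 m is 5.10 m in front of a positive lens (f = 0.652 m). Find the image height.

1/d_i = 1/f − 1/d_o = 1/(0.6520) − 1/(5.10) = 1.338, so d_i = 0.7476 m.
m = −d_i/d_o = -0.1466.
|h_i| = |m|·h_o = 0.1466 × 0.016 = 0.00235 m. The image is real, inverted and reduced, on the far side of the lens.

0.00235 m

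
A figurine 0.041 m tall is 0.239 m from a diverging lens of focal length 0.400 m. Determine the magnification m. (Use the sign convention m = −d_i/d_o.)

m = +0.626

For a diverging lens, f = -0.400 m.
1/d_i = 1/f − 1/d_o = 1/(-0.4000) − 1/(0.239) = -6.684, so d_i = -0.1496 m.
m = −d_i/d_o = −(-0.1496)/(0.239) = +0.626.
The image is virtual, upright and reduced, on the same side as the object.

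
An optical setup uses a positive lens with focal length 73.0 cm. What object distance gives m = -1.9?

111 cm

m = −d_i/d_o ⇒ d_i = −m·d_o.
1/f = 1/d_o + 1/d_i = 1/d_o − 1/(m·d_o) = (1 − 1/m)/d_o, so d_o = f(1 − 1/m) = (73.00)(1 − 1/(-1.9)) = 111 cm.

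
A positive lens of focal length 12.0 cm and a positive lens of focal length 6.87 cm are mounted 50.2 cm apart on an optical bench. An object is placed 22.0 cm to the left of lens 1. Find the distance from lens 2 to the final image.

9.66 cm

Lens 1: 1/d_i1 = 1/f₁ − 1/d_o1 = 1/(12.0) − 1/(22.0) = 0.03788, so d_i1 = 26.40 cm.
The intermediate image is 26.40 cm to the right of lens 1, which is 50.2 − (26.40) = 23.80 cm to the left of lens 2, so d_o2 = +23.80 cm.
Lens 2: 1/d_i2 = 1/f₂ − 1/d_o2 = 1/(6.87) − 1/(23.80) = 0.1035, so d_i2 = 9.66 cm.
The final image is real, 9.66 cm to the right of lens 2 (overall magnification ≈ 0.49).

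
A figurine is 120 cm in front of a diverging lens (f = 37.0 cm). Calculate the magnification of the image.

For a diverging lens, f = -37.0 cm.
1/d_i = 1/f − 1/d_o = 1/(-37.00) − 1/(120) = -0.03536, so d_i = -28.28 cm.
m = −d_i/d_o = −(-28.28)/(120) = +0.236.
The image is virtual, upright and reduced, on the same side as the object.

m = +0.236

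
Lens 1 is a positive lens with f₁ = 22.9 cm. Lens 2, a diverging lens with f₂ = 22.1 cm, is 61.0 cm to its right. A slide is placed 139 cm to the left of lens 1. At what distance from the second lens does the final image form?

Lens 1: 1/d_i1 = 1/f₁ − 1/d_o1 = 1/(22.9) − 1/(139) = 0.03647, so d_i1 = 27.42 cm.
The intermediate image is 27.42 cm to the right of lens 1, which is 61.0 − (27.42) = 33.58 cm to the left of lens 2, so d_o2 = +33.58 cm.
Lens 2 is diverging, so f₂ = −22.1 cm.
Lens 2: 1/d_i2 = 1/f₂ − 1/d_o2 = 1/(-22.1) − 1/(33.58) = -0.07503, so d_i2 = -13.3 cm.
The final image is virtual, 13.3 cm to the left of lens 2 (overall magnification ≈ -0.078).

13.3 cm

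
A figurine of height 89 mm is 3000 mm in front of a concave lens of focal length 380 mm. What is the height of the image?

10.0 mm

For a concave lens, f = -380 mm.
1/d_i = 1/f − 1/d_o = 1/(-380.0) − 1/(3000) = -0.002965, so d_i = -337.3 mm.
m = −d_i/d_o = +0.1124.
|h_i| = |m|·h_o = 0.1124 × 89 = 10.0 mm. The image is virtual, upright and reduced, on the same side as the object.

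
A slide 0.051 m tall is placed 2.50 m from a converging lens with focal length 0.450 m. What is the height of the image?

1/d_i = 1/f − 1/d_o = 1/(0.4500) − 1/(2.50) = 1.822, so d_i = 0.5488 m.
m = −d_i/d_o = -0.2195.
|h_i| = |m|·h_o = 0.2195 × 0.051 = 0.0112 m. The image is real, inverted and reduced, on the far side of the lens.

0.0112 m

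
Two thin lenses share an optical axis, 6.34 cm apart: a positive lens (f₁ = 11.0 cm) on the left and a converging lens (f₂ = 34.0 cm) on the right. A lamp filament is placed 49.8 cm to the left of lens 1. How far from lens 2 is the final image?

6.33 cm

Lens 1: 1/d_i1 = 1/f₁ − 1/d_o1 = 1/(11.0) − 1/(49.8) = 0.07083, so d_i1 = 14.12 cm.
The intermediate image is 14.12 cm to the right of lens 1, which lies 7.780 cm to the right of lens 2 — a virtual object — so d_o2 = −7.780 cm.
Lens 2: 1/d_i2 = 1/f₂ − 1/d_o2 = 1/(34.0) − 1/(-7.780) = 0.1579, so d_i2 = 6.33 cm.
The final image is real, 6.33 cm to the right of lens 2 (overall magnification ≈ -0.23).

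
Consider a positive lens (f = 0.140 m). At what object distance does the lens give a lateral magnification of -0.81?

0.313 m

m = −d_i/d_o ⇒ d_i = −m·d_o.
1/f = 1/d_o + 1/d_i = 1/d_o − 1/(m·d_o) = (1 − 1/m)/d_o, so d_o = f(1 − 1/m) = (0.1400)(1 − 1/(-0.81)) = 0.313 m.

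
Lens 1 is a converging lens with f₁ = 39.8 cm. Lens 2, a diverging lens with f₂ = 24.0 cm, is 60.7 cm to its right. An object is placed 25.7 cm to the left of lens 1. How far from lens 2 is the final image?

20.3 cm

Lens 1: 1/d_i1 = 1/f₁ − 1/d_o1 = 1/(39.8) − 1/(25.7) = -0.01378, so d_i1 = -72.54 cm.
The intermediate image is 72.54 cm to the left of lens 1 (virtual), which is 60.7 − (-72.54) = 133.2 cm to the left of lens 2, so d_o2 = +133.2 cm.
Lens 2 is diverging, so f₂ = −24.0 cm.
Lens 2: 1/d_i2 = 1/f₂ − 1/d_o2 = 1/(-24.0) − 1/(133.2) = -0.04917, so d_i2 = -20.3 cm.
The final image is virtual, 20.3 cm to the left of lens 2 (overall magnification ≈ 0.43).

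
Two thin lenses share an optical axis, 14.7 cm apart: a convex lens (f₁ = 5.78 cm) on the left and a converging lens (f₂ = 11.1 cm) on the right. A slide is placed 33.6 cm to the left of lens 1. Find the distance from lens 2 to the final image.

Lens 1: 1/d_i1 = 1/f₁ − 1/d_o1 = 1/(5.78) − 1/(33.6) = 0.1432, so d_i1 = 6.981 cm.
The intermediate image is 6.981 cm to the right of lens 1, which is 14.7 − (6.981) = 7.719 cm to the left of lens 2, so d_o2 = +7.719 cm.
Lens 2: 1/d_i2 = 1/f₂ − 1/d_o2 = 1/(11.1) − 1/(7.719) = -0.03946, so d_i2 = -25.3 cm.
The final image is virtual, 25.3 cm to the left of lens 2 (overall magnification ≈ -0.68).

25.3 cm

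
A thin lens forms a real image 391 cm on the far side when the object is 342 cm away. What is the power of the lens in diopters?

P = +0.548 D

d_i = +391 cm.
1/f = 1/d_o + 1/d_i = 1/(342) + 1/(391) = 0.005482 cm⁻¹.
f = 182.4 cm = 1.824 m, so P = 1/f = +0.548 D.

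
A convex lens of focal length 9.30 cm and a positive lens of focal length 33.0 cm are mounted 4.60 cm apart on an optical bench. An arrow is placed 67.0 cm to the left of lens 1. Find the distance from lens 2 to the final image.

Lens 1: 1/d_i1 = 1/f₁ − 1/d_o1 = 1/(9.30) − 1/(67.0) = 0.09260, so d_i1 = 10.80 cm.
The intermediate image is 10.80 cm to the right of lens 1, which lies 6.200 cm to the right of lens 2 — a virtual object — so d_o2 = −6.200 cm.
Lens 2: 1/d_i2 = 1/f₂ − 1/d_o2 = 1/(33.0) − 1/(-6.200) = 0.1916, so d_i2 = 5.22 cm.
The final image is real, 5.22 cm to the right of lens 2 (overall magnification ≈ -0.14).

5.22 cm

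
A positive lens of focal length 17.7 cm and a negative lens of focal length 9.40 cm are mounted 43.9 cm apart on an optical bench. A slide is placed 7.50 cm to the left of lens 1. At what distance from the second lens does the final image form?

Lens 1: 1/d_i1 = 1/f₁ − 1/d_o1 = 1/(17.7) − 1/(7.50) = -0.07684, so d_i1 = -13.01 cm.
The intermediate image is 13.01 cm to the left of lens 1 (virtual), which is 43.9 − (-13.01) = 56.91 cm to the left of lens 2, so d_o2 = +56.91 cm.
Lens 2 is diverging, so f₂ = −9.40 cm.
Lens 2: 1/d_i2 = 1/f₂ − 1/d_o2 = 1/(-9.40) − 1/(56.91) = -0.1240, so d_i2 = -8.07 cm.
The final image is virtual, 8.07 cm to the left of lens 2 (overall magnification ≈ 0.25).

8.07 cm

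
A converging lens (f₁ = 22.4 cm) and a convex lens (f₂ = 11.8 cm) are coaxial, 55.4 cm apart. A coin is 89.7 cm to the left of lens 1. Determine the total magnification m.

m = +0.286

Lens 1: 1/d_i1 = 1/(22.4) − 1/(89.7) = 0.03349, so d_i1 = 29.86 cm; m₁ = −d_i1/d_o1 = -0.3329.
d_o2 = 55.4 − (29.86) = 25.54 cm.
Lens 2: 1/d_i2 = 1/(11.8) − 1/(25.54) = 0.04559, so d_i2 = 21.93 cm; m₂ = −d_i2/d_o2 = -0.8588.
m = m₁·m₂ = (-0.3329)(-0.8588) = +0.286.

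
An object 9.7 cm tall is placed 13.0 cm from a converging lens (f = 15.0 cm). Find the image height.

1/d_i = 1/f − 1/d_o = 1/(15.00) − 1/(13.0) = -0.01026, so d_i = -97.50 cm.
m = −d_i/d_o = +7.500.
|h_i| = |m|·h_o = 7.500 × 9.7 = 72.8 cm. The image is virtual, upright and enlarged, on the same side as the object.

72.8 cm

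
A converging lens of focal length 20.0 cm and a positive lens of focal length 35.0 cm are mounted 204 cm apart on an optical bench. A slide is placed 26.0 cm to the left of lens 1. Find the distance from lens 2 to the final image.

49.9 cm

Lens 1: 1/d_i1 = 1/f₁ − 1/d_o1 = 1/(20.0) − 1/(26.0) = 0.01154, so d_i1 = 86.67 cm.
The intermediate image is 86.67 cm to the right of lens 1, which is 204 − (86.67) = 117.3 cm to the left of lens 2, so d_o2 = +117.3 cm.
Lens 2: 1/d_i2 = 1/f₂ − 1/d_o2 = 1/(35.0) − 1/(117.3) = 0.02005, so d_i2 = 49.9 cm.
The final image is real, 49.9 cm to the right of lens 2 (overall magnification ≈ 1.4).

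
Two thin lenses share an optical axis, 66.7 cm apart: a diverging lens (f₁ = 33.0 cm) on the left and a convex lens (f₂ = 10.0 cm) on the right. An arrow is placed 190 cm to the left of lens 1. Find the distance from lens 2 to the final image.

11.2 cm

Lens 1 is diverging, so f₁ = −33.0 cm.
Lens 1: 1/d_i1 = 1/f₁ − 1/d_o1 = 1/(-33.0) − 1/(190) = -0.03557, so d_i1 = -28.12 cm.
The intermediate image is 28.12 cm to the left of lens 1 (virtual), which is 66.7 − (-28.12) = 94.82 cm to the left of lens 2, so d_o2 = +94.82 cm.
Lens 2: 1/d_i2 = 1/f₂ − 1/d_o2 = 1/(10.0) − 1/(94.82) = 0.08945, so d_i2 = 11.2 cm.
The final image is real, 11.2 cm to the right of lens 2 (overall magnification ≈ -0.017).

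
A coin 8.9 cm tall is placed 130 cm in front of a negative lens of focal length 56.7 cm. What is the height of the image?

2.70 cm

For a negative lens, f = -56.7 cm.
1/d_i = 1/f − 1/d_o = 1/(-56.70) − 1/(130) = -0.02533, so d_i = -39.48 cm.
m = −d_i/d_o = +0.3037.
|h_i| = |m|·h_o = 0.3037 × 8.9 = 2.70 cm. The image is virtual, upright and reduced, on the same side as the object.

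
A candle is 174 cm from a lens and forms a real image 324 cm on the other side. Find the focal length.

Real image ⇒ d_i = +324 cm.
1/f = 1/d_o + 1/d_i = 1/(174) + 1/(324) = 0.008834, so f = 113 cm.
Since f is positive, the lens is converging.

f = 113 cm (converging)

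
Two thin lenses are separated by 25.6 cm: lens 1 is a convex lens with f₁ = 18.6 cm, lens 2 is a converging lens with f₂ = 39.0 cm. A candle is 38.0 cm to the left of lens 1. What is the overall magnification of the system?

m = -0.750

Lens 1: 1/d_i1 = 1/(18.6) − 1/(38.0) = 0.02745, so d_i1 = 36.43 cm; m₁ = −d_i1/d_o1 = -0.9587.
d_o2 = 25.6 − (36.43) = -10.83 cm (virtual object).
Lens 2: 1/d_i2 = 1/(39.0) − 1/(-10.83) = 0.1180, so d_i2 = 8.476 cm; m₂ = −d_i2/d_o2 = +0.7827.
m = m₁·m₂ = (-0.9587)(+0.7827) = -0.750.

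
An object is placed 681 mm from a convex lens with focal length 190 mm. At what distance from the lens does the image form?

264 mm

Lens equation: 1/d_i = 1/f − 1/d_o = 1/(190.0) − 1/(681) = 0.005263 − 0.001468 = 0.003795, so d_i = 264 mm.
The image is real, inverted and reduced, on the far side of the lens.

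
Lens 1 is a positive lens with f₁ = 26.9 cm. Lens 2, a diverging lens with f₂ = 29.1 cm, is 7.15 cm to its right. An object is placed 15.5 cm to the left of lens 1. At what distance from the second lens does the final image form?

Lens 1: 1/d_i1 = 1/f₁ − 1/d_o1 = 1/(26.9) − 1/(15.5) = -0.02734, so d_i1 = -36.57 cm.
The intermediate image is 36.57 cm to the left of lens 1 (virtual), which is 7.15 − (-36.57) = 43.72 cm to the left of lens 2, so d_o2 = +43.72 cm.
Lens 2 is diverging, so f₂ = −29.1 cm.
Lens 2: 1/d_i2 = 1/f₂ − 1/d_o2 = 1/(-29.1) − 1/(43.72) = -0.05724, so d_i2 = -17.5 cm.
The final image is virtual, 17.5 cm to the left of lens 2 (overall magnification ≈ 0.94).

17.5 cm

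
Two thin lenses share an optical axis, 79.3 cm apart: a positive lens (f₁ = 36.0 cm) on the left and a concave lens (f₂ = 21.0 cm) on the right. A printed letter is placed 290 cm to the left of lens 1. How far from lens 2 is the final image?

13.6 cm

Lens 1: 1/d_i1 = 1/f₁ − 1/d_o1 = 1/(36.0) − 1/(290) = 0.02433, so d_i1 = 41.10 cm.
The intermediate image is 41.10 cm to the right of lens 1, which is 79.3 − (41.10) = 38.20 cm to the left of lens 2, so d_o2 = +38.20 cm.
Lens 2 is diverging, so f₂ = −21.0 cm.
Lens 2: 1/d_i2 = 1/f₂ − 1/d_o2 = 1/(-21.0) − 1/(38.20) = -0.07380, so d_i2 = -13.6 cm.
The final image is virtual, 13.6 cm to the left of lens 2 (overall magnification ≈ -0.050).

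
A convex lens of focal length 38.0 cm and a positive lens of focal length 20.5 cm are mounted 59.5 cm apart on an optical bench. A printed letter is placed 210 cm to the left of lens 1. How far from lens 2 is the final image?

36.3 cm

Lens 1: 1/d_i1 = 1/f₁ − 1/d_o1 = 1/(38.0) − 1/(210) = 0.02155, so d_i1 = 46.40 cm.
The intermediate image is 46.40 cm to the right of lens 1, which is 59.5 − (46.40) = 13.10 cm to the left of lens 2, so d_o2 = +13.10 cm.
Lens 2: 1/d_i2 = 1/f₂ − 1/d_o2 = 1/(20.5) − 1/(13.10) = -0.02756, so d_i2 = -36.3 cm.
The final image is virtual, 36.3 cm to the left of lens 2 (overall magnification ≈ -0.61).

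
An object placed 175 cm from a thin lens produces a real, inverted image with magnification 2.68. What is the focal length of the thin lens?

f = 127 cm (converging)

m = −d_i/d_o ⇒ d_i = −m·d_o = −(-2.68)·(175) = 469.0 cm.
1/f = 1/d_o + 1/d_i = 1/(175) + 1/(469.0) = 0.007846, so f = 127 cm.
Since f is positive, the thin lens is converging.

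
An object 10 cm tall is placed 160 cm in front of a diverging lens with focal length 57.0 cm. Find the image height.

For a diverging lens, f = -57.0 cm.
1/d_i = 1/f − 1/d_o = 1/(-57.00) − 1/(160) = -0.02379, so d_i = -42.03 cm.
m = −d_i/d_o = +0.2627.
|h_i| = |m|·h_o = 0.2627 × 10 = 2.63 cm. The image is virtual, upright and reduced, on the same side as the object.

2.63 cm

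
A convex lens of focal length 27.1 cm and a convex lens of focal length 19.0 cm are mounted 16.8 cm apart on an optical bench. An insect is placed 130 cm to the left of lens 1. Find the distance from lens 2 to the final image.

9.09 cm

Lens 1: 1/d_i1 = 1/f₁ − 1/d_o1 = 1/(27.1) − 1/(130) = 0.02921, so d_i1 = 34.24 cm.
The intermediate image is 34.24 cm to the right of lens 1, which lies 17.44 cm to the right of lens 2 — a virtual object — so d_o2 = −17.44 cm.
Lens 2: 1/d_i2 = 1/f₂ − 1/d_o2 = 1/(19.0) − 1/(-17.44) = 0.1100, so d_i2 = 9.09 cm.
The final image is real, 9.09 cm to the right of lens 2 (overall magnification ≈ -0.14).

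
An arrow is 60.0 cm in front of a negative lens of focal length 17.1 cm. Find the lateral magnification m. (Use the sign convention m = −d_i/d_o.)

For a negative lens, f = -17.1 cm.
1/d_i = 1/f − 1/d_o = 1/(-17.10) − 1/(60.0) = -0.07515, so d_i = -13.31 cm.
m = −d_i/d_o = −(-13.31)/(60.0) = +0.222.
The image is virtual, upright and reduced, on the same side as the object.

m = +0.222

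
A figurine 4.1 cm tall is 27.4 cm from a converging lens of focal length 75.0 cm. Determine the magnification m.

1/d_i = 1/f − 1/d_o = 1/(75.00) − 1/(27.4) = -0.02316, so d_i = -43.17 cm.
m = −d_i/d_o = −(-43.17)/(27.4) = +1.58.
The image is virtual, upright and enlarged, on the same side as the object.

m = +1.58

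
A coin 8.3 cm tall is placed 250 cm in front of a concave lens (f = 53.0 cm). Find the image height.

For a concave lens, f = -53.0 cm.
1/d_i = 1/f − 1/d_o = 1/(-53.00) − 1/(250) = -0.02287, so d_i = -43.73 cm.
m = −d_i/d_o = +0.1749.
|h_i| = |m|·h_o = 0.1749 × 8.3 = 1.45 cm. The image is virtual, upright and reduced, on the same side as the object.

1.45 cm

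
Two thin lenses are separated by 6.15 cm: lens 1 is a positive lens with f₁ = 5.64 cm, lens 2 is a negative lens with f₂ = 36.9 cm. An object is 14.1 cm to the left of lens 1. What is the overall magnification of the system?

Lens 1: 1/d_i1 = 1/(5.64) − 1/(14.1) = 0.1064, so d_i1 = 9.400 cm; m₁ = −d_i1/d_o1 = -0.6667.
d_o2 = 6.15 − (9.400) = -3.250 cm (virtual object).
f₂ = −36.9 cm (diverging).
Lens 2: 1/d_i2 = 1/(-36.9) − 1/(-3.250) = 0.2806, so d_i2 = 3.564 cm; m₂ = −d_i2/d_o2 = +1.097.
m = m₁·m₂ = (-0.6667)(+1.097) = -0.731.

m = -0.731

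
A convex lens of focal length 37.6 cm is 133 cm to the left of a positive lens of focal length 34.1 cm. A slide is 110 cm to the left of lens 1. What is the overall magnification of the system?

m = +0.424

Lens 1: 1/d_i1 = 1/(37.6) − 1/(110) = 0.01750, so d_i1 = 57.13 cm; m₁ = −d_i1/d_o1 = -0.5194.
d_o2 = 133 − (57.13) = 75.87 cm.
Lens 2: 1/d_i2 = 1/(34.1) − 1/(75.87) = 0.01615, so d_i2 = 61.94 cm; m₂ = −d_i2/d_o2 = -0.8164.
m = m₁·m₂ = (-0.5194)(-0.8164) = +0.424.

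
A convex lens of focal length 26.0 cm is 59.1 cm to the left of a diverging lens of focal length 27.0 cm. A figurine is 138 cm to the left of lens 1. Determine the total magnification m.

Lens 1: 1/d_i1 = 1/(26.0) − 1/(138) = 0.03122, so d_i1 = 32.04 cm; m₁ = −d_i1/d_o1 = -0.2322.
d_o2 = 59.1 − (32.04) = 27.06 cm.
f₂ = −27.0 cm (diverging).
Lens 2: 1/d_i2 = 1/(-27.0) − 1/(27.06) = -0.07399, so d_i2 = -13.51 cm; m₂ = −d_i2/d_o2 = +0.4994.
m = m₁·m₂ = (-0.2322)(+0.4994) = -0.116.

m = -0.116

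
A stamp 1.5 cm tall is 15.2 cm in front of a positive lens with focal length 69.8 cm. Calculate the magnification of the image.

1/d_i = 1/f − 1/d_o = 1/(69.80) − 1/(15.2) = -0.05146, so d_i = -19.43 cm.
m = −d_i/d_o = −(-19.43)/(15.2) = +1.28.
The image is virtual, upright and enlarged, on the same side as the object.

m = +1.28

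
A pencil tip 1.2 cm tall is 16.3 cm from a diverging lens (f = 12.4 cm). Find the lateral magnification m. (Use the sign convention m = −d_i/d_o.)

m = +0.432

For a diverging lens, f = -12.4 cm.
1/d_i = 1/f − 1/d_o = 1/(-12.40) − 1/(16.3) = -0.1420, so d_i = -7.043 cm.
m = −d_i/d_o = −(-7.043)/(16.3) = +0.432.
The image is virtual, upright and reduced, on the same side as the object.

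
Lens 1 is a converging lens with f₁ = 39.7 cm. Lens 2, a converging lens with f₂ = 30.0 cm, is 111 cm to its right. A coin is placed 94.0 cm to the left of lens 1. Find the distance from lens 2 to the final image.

103 cm

Lens 1: 1/d_i1 = 1/f₁ − 1/d_o1 = 1/(39.7) − 1/(94.0) = 0.01455, so d_i1 = 68.73 cm.
The intermediate image is 68.73 cm to the right of lens 1, which is 111 − (68.73) = 42.27 cm to the left of lens 2, so d_o2 = +42.27 cm.
Lens 2: 1/d_i2 = 1/f₂ − 1/d_o2 = 1/(30.0) − 1/(42.27) = 0.009676, so d_i2 = 103 cm.
The final image is real, 103 cm to the right of lens 2 (overall magnification ≈ 1.8).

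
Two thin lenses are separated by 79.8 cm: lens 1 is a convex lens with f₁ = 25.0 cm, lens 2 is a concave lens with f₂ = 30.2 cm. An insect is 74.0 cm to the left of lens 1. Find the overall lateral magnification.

m = -0.213

Lens 1: 1/d_i1 = 1/(25.0) − 1/(74.0) = 0.02649, so d_i1 = 37.76 cm; m₁ = −d_i1/d_o1 = -0.5103.
d_o2 = 79.8 − (37.76) = 42.04 cm.
f₂ = −30.2 cm (diverging).
Lens 2: 1/d_i2 = 1/(-30.2) − 1/(42.04) = -0.05690, so d_i2 = -17.57 cm; m₂ = −d_i2/d_o2 = +0.4181.
m = m₁·m₂ = (-0.5103)(+0.4181) = -0.213.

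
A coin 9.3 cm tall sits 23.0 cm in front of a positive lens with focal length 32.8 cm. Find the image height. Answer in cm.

31.1 cm

1/d_i = 1/f − 1/d_o = 1/(32.80) − 1/(23.0) = -0.01299, so d_i = -76.98 cm.
m = −d_i/d_o = +3.347.
|h_i| = |m|·h_o = 3.347 × 9.3 = 31.1 cm. The image is virtual, upright and enlarged, on the same side as the object.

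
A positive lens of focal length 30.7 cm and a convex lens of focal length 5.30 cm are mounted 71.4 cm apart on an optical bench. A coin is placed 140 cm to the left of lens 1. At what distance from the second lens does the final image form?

6.35 cm

Lens 1: 1/d_i1 = 1/f₁ − 1/d_o1 = 1/(30.7) − 1/(140) = 0.02543, so d_i1 = 39.32 cm.
The intermediate image is 39.32 cm to the right of lens 1, which is 71.4 − (39.32) = 32.08 cm to the left of lens 2, so d_o2 = +32.08 cm.
Lens 2: 1/d_i2 = 1/f₂ − 1/d_o2 = 1/(5.30) − 1/(32.08) = 0.1575, so d_i2 = 6.35 cm.
The final image is real, 6.35 cm to the right of lens 2 (overall magnification ≈ 0.056).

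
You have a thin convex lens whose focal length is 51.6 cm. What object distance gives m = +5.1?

41.5 cm

m = −d_i/d_o ⇒ d_i = −m·d_o.
1/f = 1/d_o + 1/d_i = 1/d_o − 1/(m·d_o) = (1 − 1/m)/d_o, so d_o = f(1 − 1/m) = (51.60)(1 − 1/(+5.1)) = 41.5 cm.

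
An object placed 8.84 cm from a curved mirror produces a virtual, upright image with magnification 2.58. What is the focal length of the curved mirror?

f = 14.4 cm (concave)

m = −d_i/d_o ⇒ d_i = −m·d_o = −(+2.58)·(8.84) = -22.81 cm.
1/f = 1/d_o + 1/d_i = 1/(8.84) + 1/(-22.81) = 0.06928, so f = 14.4 cm.
Since f is positive, the curved mirror is concave.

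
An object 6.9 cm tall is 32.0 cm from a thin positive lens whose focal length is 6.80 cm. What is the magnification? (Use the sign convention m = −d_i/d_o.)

1/d_i = 1/f − 1/d_o = 1/(6.800) − 1/(32.0) = 0.1158, so d_i = 8.635 cm.
m = −d_i/d_o = −(8.635)/(32.0) = -0.270.
The image is real, inverted and reduced, on the far side of the lens.

m = -0.270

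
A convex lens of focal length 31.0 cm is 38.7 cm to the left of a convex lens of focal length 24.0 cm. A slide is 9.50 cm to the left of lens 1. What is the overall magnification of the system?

Lens 1: 1/d_i1 = 1/(31.0) − 1/(9.50) = -0.07301, so d_i1 = -13.70 cm; m₁ = −d_i1/d_o1 = +1.442.
d_o2 = 38.7 − (-13.70) = 52.40 cm.
Lens 2: 1/d_i2 = 1/(24.0) − 1/(52.40) = 0.02258, so d_i2 = 44.28 cm; m₂ = −d_i2/d_o2 = -0.8451.
m = m₁·m₂ = (+1.442)(-0.8451) = -1.22.

m = -1.22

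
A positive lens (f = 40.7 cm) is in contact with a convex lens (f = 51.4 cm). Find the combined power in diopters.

P₁ = 1/f₁ = 1/(0.407 m) = +2.457 D; P₂ = 1/f₂ = 1/(0.514 m) = +1.946 D.
For thin lenses in contact, P = P₁ + P₂ = (+2.457) + (+1.946) = +4.40 D.

P = +4.40 D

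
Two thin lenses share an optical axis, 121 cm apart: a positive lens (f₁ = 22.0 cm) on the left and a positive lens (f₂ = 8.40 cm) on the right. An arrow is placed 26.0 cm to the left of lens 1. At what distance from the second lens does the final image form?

Lens 1: 1/d_i1 = 1/f₁ − 1/d_o1 = 1/(22.0) − 1/(26.0) = 0.006993, so d_i1 = 143.0 cm.
The intermediate image is 143.0 cm to the right of lens 1, which lies 22.00 cm to the right of lens 2 — a virtual object — so d_o2 = −22.00 cm.
Lens 2: 1/d_i2 = 1/f₂ − 1/d_o2 = 1/(8.40) − 1/(-22.00) = 0.1645, so d_i2 = 6.08 cm.
The final image is real, 6.08 cm to the right of lens 2 (overall magnification ≈ -1.5).

6.08 cm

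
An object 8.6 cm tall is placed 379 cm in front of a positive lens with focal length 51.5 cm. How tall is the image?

1/d_i = 1/f − 1/d_o = 1/(51.50) − 1/(379) = 0.01678, so d_i = 59.60 cm.
m = −d_i/d_o = -0.1573.
|h_i| = |m|·h_o = 0.1573 × 8.6 = 1.35 cm. The image is real, inverted and reduced, on the far side of the lens.

1.35 cm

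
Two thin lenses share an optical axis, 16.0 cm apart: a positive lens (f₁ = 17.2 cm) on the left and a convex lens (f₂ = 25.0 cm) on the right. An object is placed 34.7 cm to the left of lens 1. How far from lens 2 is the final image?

Lens 1: 1/d_i1 = 1/f₁ − 1/d_o1 = 1/(17.2) − 1/(34.7) = 0.02932, so d_i1 = 34.11 cm.
The intermediate image is 34.11 cm to the right of lens 1, which lies 18.11 cm to the right of lens 2 — a virtual object — so d_o2 = −18.11 cm.
Lens 2: 1/d_i2 = 1/f₂ − 1/d_o2 = 1/(25.0) − 1/(-18.11) = 0.09522, so d_i2 = 10.5 cm.
The final image is real, 10.5 cm to the right of lens 2 (overall magnification ≈ -0.57).

10.5 cm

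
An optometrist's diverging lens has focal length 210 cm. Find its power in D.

P = -0.476 D

For a diverging lens, f = −210 cm.
f = -210 cm = -2.10 m.
P = 1/f = 1/(-2.10 m) = -0.476 D.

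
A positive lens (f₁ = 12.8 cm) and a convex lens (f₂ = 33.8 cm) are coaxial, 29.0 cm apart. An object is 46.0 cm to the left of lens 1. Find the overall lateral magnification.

m = -0.578

Lens 1: 1/d_i1 = 1/(12.8) − 1/(46.0) = 0.05639, so d_i1 = 17.73 cm; m₁ = −d_i1/d_o1 = -0.3854.
d_o2 = 29.0 − (17.73) = 11.27 cm.
Lens 2: 1/d_i2 = 1/(33.8) − 1/(11.27) = -0.05915, so d_i2 = -16.91 cm; m₂ = −d_i2/d_o2 = +1.500.
m = m₁·m₂ = (-0.3854)(+1.500) = -0.578.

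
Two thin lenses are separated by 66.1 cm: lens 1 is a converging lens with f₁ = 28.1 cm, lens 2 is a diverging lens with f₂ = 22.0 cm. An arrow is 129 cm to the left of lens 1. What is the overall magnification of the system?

m = -0.117

Lens 1: 1/d_i1 = 1/(28.1) − 1/(129) = 0.02784, so d_i1 = 35.93 cm; m₁ = −d_i1/d_o1 = -0.2785.
d_o2 = 66.1 − (35.93) = 30.17 cm.
f₂ = −22.0 cm (diverging).
Lens 2: 1/d_i2 = 1/(-22.0) − 1/(30.17) = -0.07860, so d_i2 = -12.72 cm; m₂ = −d_i2/d_o2 = +0.4217.
m = m₁·m₂ = (-0.2785)(+0.4217) = -0.117.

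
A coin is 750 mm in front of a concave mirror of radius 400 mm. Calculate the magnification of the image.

m = -0.364

f = R/2 = 400/2 = 200.0 mm.
1/d_i = 1/f − 1/d_o = 1/(200.0) − 1/(750) = 0.003667, so d_i = 272.7 mm.
m = −d_i/d_o = −(272.7)/(750) = -0.364.
The image is real, inverted and reduced, in front of the mirror.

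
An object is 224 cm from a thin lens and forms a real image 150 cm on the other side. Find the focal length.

Real image ⇒ d_i = +150 cm.
1/f = 1/d_o + 1/d_i = 1/(224) + 1/(150) = 0.01113, so f = 89.8 cm.
Since f is positive, the thin lens is converging.

f = 89.8 cm (converging)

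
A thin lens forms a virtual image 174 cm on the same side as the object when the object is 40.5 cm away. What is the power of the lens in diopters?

Virtual image ⇒ d_i = −174 cm.
1/f = 1/d_o + 1/d_i = 1/(40.5) + 1/(-174) = 0.01894 cm⁻¹.
f = 52.79 cm = 0.5279 m, so P = 1/f = +1.89 D.

P = +1.89 D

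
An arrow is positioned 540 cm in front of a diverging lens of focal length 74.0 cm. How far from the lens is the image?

For a diverging lens, f = -74.0 cm.
Lens equation: 1/q = 1/f − 1/p = 1/(-74.00) − 1/(540) = -0.01351 − 0.001852 = -0.01537, so q = -65.1 cm.
The image is virtual, upright and reduced, on the same side as the object.

65.1 cm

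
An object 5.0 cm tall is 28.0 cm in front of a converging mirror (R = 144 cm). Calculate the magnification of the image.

f = R/2 = 144/2 = 72.00 cm.
1/d_i = 1/f − 1/d_o = 1/(72.00) − 1/(28.0) = -0.02183, so d_i = -45.82 cm.
m = −d_i/d_o = −(-45.82)/(28.0) = +1.64.
The image is virtual, upright and enlarged, behind the mirror.

m = +1.64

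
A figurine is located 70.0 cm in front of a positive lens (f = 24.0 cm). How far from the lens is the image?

36.5 cm

Lens equation: 1/d_i = 1/f − 1/d_o = 1/(24.00) − 1/(70.0) = 0.04167 − 0.01429 = 0.02738, so d_i = 36.5 cm.
The image is real, inverted and reduced, on the far side of the lens.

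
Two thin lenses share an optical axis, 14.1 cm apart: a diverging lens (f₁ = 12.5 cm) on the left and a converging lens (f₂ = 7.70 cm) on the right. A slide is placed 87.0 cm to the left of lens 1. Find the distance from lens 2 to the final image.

Lens 1 is diverging, so f₁ = −12.5 cm.
Lens 1: 1/d_i1 = 1/f₁ − 1/d_o1 = 1/(-12.5) − 1/(87.0) = -0.09149, so d_i1 = -10.93 cm.
The intermediate image is 10.93 cm to the left of lens 1 (virtual), which is 14.1 − (-10.93) = 25.03 cm to the left of lens 2, so d_o2 = +25.03 cm.
Lens 2: 1/d_i2 = 1/f₂ − 1/d_o2 = 1/(7.70) − 1/(25.03) = 0.08992, so d_i2 = 11.1 cm.
The final image is real, 11.1 cm to the right of lens 2 (overall magnification ≈ -0.056).

11.1 cm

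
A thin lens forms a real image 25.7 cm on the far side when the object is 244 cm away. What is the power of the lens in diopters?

P = +4.30 D

d_i = +25.7 cm.
1/f = 1/d_o + 1/d_i = 1/(244) + 1/(25.7) = 0.04301 cm⁻¹.
f = 23.25 cm = 0.2325 m, so P = 1/f = +4.30 D.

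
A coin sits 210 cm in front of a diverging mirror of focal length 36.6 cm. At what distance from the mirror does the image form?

31.2 cm

For a diverging mirror, f = -36.6 cm.
Mirror equation: 1/d_i = 1/f − 1/d_o = 1/(-36.60) − 1/(210) = -0.02732 − 0.004762 = -0.03208, so d_i = -31.2 cm.
The image is virtual, upright and reduced, behind the mirror.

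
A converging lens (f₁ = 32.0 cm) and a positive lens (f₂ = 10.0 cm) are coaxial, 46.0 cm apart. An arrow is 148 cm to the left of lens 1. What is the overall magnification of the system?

m = -0.571

Lens 1: 1/d_i1 = 1/(32.0) − 1/(148) = 0.02449, so d_i1 = 40.83 cm; m₁ = −d_i1/d_o1 = -0.2759.
d_o2 = 46.0 − (40.83) = 5.170 cm.
Lens 2: 1/d_i2 = 1/(10.0) − 1/(5.170) = -0.09342, so d_i2 = -10.70 cm; m₂ = −d_i2/d_o2 = +2.070.
m = m₁·m₂ = (-0.2759)(+2.070) = -0.571.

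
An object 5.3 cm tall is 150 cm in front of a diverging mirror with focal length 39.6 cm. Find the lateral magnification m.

For a diverging mirror, f = -39.6 cm.
1/d_i = 1/f − 1/d_o = 1/(-39.60) − 1/(150) = -0.03192, so d_i = -31.33 cm.
m = −d_i/d_o = −(-31.33)/(150) = +0.209.
The image is virtual, upright and reduced, behind the mirror.

m = +0.209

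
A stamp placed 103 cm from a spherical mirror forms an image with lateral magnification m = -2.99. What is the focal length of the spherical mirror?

f = 77.2 cm (concave)

m = −d_i/d_o ⇒ d_i = −m·d_o = −(-2.99)·(103) = 308.0 cm.
1/f = 1/d_o + 1/d_i = 1/(103) + 1/(308.0) = 0.01296, so f = 77.2 cm.
Since f is positive, the spherical mirror is concave.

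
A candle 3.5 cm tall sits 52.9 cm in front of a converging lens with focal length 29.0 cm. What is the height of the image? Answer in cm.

1/d_i = 1/f − 1/d_o = 1/(29.00) − 1/(52.9) = 0.01558, so d_i = 64.19 cm.
m = −d_i/d_o = -1.213.
|h_i| = |m|·h_o = 1.213 × 3.5 = 4.25 cm. The image is real, inverted and enlarged, on the far side of the lens.

4.25 cm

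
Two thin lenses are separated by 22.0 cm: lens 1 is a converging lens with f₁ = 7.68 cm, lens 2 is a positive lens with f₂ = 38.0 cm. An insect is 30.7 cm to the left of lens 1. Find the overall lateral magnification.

m = -0.483

Lens 1: 1/d_i1 = 1/(7.68) − 1/(30.7) = 0.09764, so d_i1 = 10.24 cm; m₁ = −d_i1/d_o1 = -0.3336.
d_o2 = 22.0 − (10.24) = 11.76 cm.
Lens 2: 1/d_i2 = 1/(38.0) − 1/(11.76) = -0.05872, so d_i2 = -17.03 cm; m₂ = −d_i2/d_o2 = +1.448.
m = m₁·m₂ = (-0.3336)(+1.448) = -0.483.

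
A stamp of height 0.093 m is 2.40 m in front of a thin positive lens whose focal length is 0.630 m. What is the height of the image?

1/d_i = 1/f − 1/d_o = 1/(0.6300) − 1/(2.40) = 1.171, so d_i = 0.8542 m.
m = −d_i/d_o = -0.3559.
|h_i| = |m|·h_o = 0.3559 × 0.093 = 0.0331 m. The image is real, inverted and reduced, on the far side of the lens.

0.0331 m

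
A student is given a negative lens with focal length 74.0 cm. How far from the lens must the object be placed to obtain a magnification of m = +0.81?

For a negative lens, f = -74.0 cm.
m = −d_i/d_o ⇒ d_i = −m·d_o.
1/f = 1/d_o + 1/d_i = 1/d_o − 1/(m·d_o) = (1 − 1/m)/d_o, so d_o = f(1 − 1/m) = (-74.00)(1 − 1/(+0.81)) = 17.4 cm.

17.4 cm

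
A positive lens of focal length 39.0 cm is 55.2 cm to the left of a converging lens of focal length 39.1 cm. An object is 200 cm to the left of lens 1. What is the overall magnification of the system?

m = -0.293

Lens 1: 1/d_i1 = 1/(39.0) − 1/(200) = 0.02064, so d_i1 = 48.45 cm; m₁ = −d_i1/d_o1 = -0.2423.
d_o2 = 55.2 − (48.45) = 6.750 cm.
Lens 2: 1/d_i2 = 1/(39.1) − 1/(6.750) = -0.1226, so d_i2 = -8.158 cm; m₂ = −d_i2/d_o2 = +1.209.
m = m₁·m₂ = (-0.2423)(+1.209) = -0.293.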